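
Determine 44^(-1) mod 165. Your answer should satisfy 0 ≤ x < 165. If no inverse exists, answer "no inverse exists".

no inverse exists

Compute gcd(44, 165):
165 = 3×44 + 33
44 = 1×33 + 11
33 = 3×11 + 0
gcd(44, 165) = 11 ≠ 1, so 44 has no multiplicative inverse modulo 165.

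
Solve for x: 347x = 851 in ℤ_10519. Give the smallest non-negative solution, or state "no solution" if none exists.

First find gcd(347, 10519):
10519 = 30×347 + 109
347 = 3×109 + 20
109 = 5×20 + 9
20 = 2×9 + 2
9 = 4×2 + 1
2 = 2×1 + 0
gcd = 1, so a unique solution mod 10519 exists.
Back-substitute for the Bézout coefficients:
1 = 9 − 4·2
1 = −4·20 + 9·9
1 = 9·109 − 49·20
1 = −49·347 + 156·109
1 = 156·10519 − 4729·347
So 347·(-4729) ≡ 1 (mod 10519), giving 347⁻¹ ≡ 5790.
x ≡ 347⁻¹·851 ≡ 5790·851 ≡ 4398 (mod 10519).

4398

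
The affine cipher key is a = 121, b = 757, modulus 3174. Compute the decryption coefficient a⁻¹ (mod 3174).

2833

gcd(3174, 121) by repeated division:
3174 = 26*121 + 28
121 = 4*28 + 9
28 = 3*9 + 1
9 = 9*1 + 0
The gcd is 1. Working backward:
1 = 28 − 3·9
1 = −3·121 + 13·28
1 = 13·3174 − 341·121
Hence 121⁻¹ ≡ -341 ≡ 2833 (mod 3174).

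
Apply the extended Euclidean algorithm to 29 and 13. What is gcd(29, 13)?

1

Euclidean algorithm:
29 = 2×13 + 3
13 = 4×3 + 1
3 = 3×1 + 0
gcd(29, 13) = 1.
Express as a combination:
1 = 13 − 4·3
1 = −4·29 + 9·13
So 1 = (-4)·29 + (9)·13.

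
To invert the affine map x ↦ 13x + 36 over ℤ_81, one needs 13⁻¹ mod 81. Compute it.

Run Euclid on (81, 13):
81 = 6×13 + 3
13 = 4×3 + 1
3 = 3×1 + 0
The gcd is 1. Working backward:
1 = 13 − 4·3
1 = −4·81 + 25·13
So 13·25 ≡ 1 (mod 81).

25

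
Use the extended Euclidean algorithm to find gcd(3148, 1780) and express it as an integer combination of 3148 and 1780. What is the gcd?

Euclidean algorithm:
3148 = 1·1780 + 1368
1780 = 1·1368 + 412
1368 = 3·412 + 132
412 = 3·132 + 16
132 = 8·16 + 4
16 = 4·4 + 0
gcd(3148, 1780) = 4.
Express as a combination:
4 = 132 − 8·16
4 = −8·412 + 25·132
4 = 25·1368 − 83·412
4 = −83·1780 + 108·1368
4 = 108·3148 − 191·1780
So 4 = (108)·3148 + (-191)·1780.

4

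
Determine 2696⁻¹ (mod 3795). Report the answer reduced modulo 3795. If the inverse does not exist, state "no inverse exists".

Apply the Euclidean algorithm to 3795 and 2696:
3795 = 1*2696 + 1099
2696 = 2*1099 + 498
1099 = 2*498 + 103
498 = 4*103 + 86
103 = 1*86 + 17
86 = 5*17 + 1
17 = 17*1 + 0
Since gcd(2696, 3795) = 1, back-substitute to write 1 as a combination:
1 = 86 − 5·17
1 = −5·103 + 6·86
1 = 6·498 − 29·103
1 = −29·1099 + 64·498
1 = 64·2696 − 157·1099
1 = −157·3795 + 221·2696
So 2696·221 ≡ 1 (mod 3795).

221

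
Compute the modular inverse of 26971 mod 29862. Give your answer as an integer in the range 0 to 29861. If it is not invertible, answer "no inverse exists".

Compute gcd(26971, 29862):
29862 = 1·26971 + 2891
26971 = 9·2891 + 952
2891 = 3·952 + 35
952 = 27·35 + 7
35 = 5·7 + 0
Since gcd = 7 > 1, 26971 is not a unit mod 29862.

no inverse exists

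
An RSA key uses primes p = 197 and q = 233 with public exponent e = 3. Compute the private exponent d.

φ(n) = (p−1)(q−1) = 196·232 = 45472.
Need d with 3·d ≡ 1 (mod 45472). Apply the extended Euclidean algorithm:
45472 = 15157×3 + 1
3 = 3×1 + 0
Back-substitute:
1 = 45472 − 15157·3
So 3·(-15157) ≡ 1 (mod 45472), hence d ≡ -15157 ≡ 30315 (mod 45472).

30315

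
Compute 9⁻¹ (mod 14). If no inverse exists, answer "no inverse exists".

11

Extended Euclidean algorithm:
14 = 1·9 + 5
9 = 1·5 + 4
5 = 1·4 + 1
4 = 4·1 + 0
Since gcd(9, 14) = 1, back-substitute to write 1 as a combination:
1 = 5 − 4
1 = −9 + 2·5
1 = 2·14 − 3·9
Hence 9⁻¹ ≡ -3 ≡ 11 (mod 14).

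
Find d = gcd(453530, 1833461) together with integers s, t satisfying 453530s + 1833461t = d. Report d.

Repeated division:
1833461 = 4*453530 + 19341
453530 = 23*19341 + 8687
19341 = 2*8687 + 1967
8687 = 4*1967 + 819
1967 = 2*819 + 329
819 = 2*329 + 161
329 = 2*161 + 7
161 = 23*7 + 0
gcd(453530, 1833461) = 7.
Working backward:
7 = 329 − 2·161
7 = −2·819 + 5·329
7 = 5·1967 − 12·819
7 = −12·8687 + 53·1967
7 = 53·19341 − 118·8687
7 = −118·453530 + 2767·19341
7 = 2767·1833461 − 11186·453530
So 7 = (2767)·1833461 + (-11186)·453530.

7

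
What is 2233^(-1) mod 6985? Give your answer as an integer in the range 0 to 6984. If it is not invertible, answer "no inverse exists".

Euclidean algorithm on 6985, 2233:
6985 = 3·2233 + 286
2233 = 7·286 + 231
286 = 1·231 + 55
231 = 4·55 + 11
55 = 5·11 + 0
gcd(2233, 6985) = 11 ≠ 1, so 2233 has no multiplicative inverse modulo 6985.

no inverse exists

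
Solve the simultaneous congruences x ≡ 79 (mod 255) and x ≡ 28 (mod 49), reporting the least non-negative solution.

Write x = 79 + 255·k. Then 255·k ≡ 28 − 79 ≡ 47 (mod 49).
Need 255⁻¹ mod 49. Extended Euclid on (49, 10):
49 = 4·10 + 9
10 = 1·9 + 1
9 = 9·1 + 0
Back-substitute:
1 = 10 − 9
1 = −49 + 5·10
255⁻¹ ≡ 5 (mod 49), so k ≡ 5·47 ≡ 39 (mod 49).
x = 79 + 255·39 = 10024.

10024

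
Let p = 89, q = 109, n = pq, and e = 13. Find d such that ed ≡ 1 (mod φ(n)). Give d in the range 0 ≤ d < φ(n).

φ(n) = (p−1)(q−1) = 88·108 = 9504.
Need d with 13·d ≡ 1 (mod 9504). Apply the extended Euclidean algorithm:
9504 = 731×13 + 1
13 = 13×1 + 0
Back-substitute:
1 = 9504 − 731·13
So 13·(-731) ≡ 1 (mod 9504), hence d ≡ -731 ≡ 8773 (mod 9504).

8773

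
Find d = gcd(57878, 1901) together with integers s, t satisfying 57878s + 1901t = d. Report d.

Apply Euclid's algorithm to 57878 and 1901:
57878 = 30·1901 + 848
1901 = 2·848 + 205
848 = 4·205 + 28
205 = 7·28 + 9
28 = 3·9 + 1
9 = 9·1 + 0
gcd(57878, 1901) = 1.
Express as a combination:
1 = 28 − 3·9
1 = −3·205 + 22·28
1 = 22·848 − 91·205
1 = −91·1901 + 204·848
1 = 204·57878 − 6211·1901
So 1 = (204)·57878 + (-6211)·1901.

1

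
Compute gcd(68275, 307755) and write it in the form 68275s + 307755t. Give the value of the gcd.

5

Euclidean algorithm:
307755 = 4·68275 + 34655
68275 = 1·34655 + 33620
34655 = 1·33620 + 1035
33620 = 32·1035 + 500
1035 = 2·500 + 35
500 = 14·35 + 10
35 = 3·10 + 5
10 = 2·5 + 0
gcd(68275, 307755) = 5.
Express as a combination:
5 = 35 − 3·10
5 = −3·500 + 43·35
5 = 43·1035 − 89·500
5 = −89·33620 + 2891·1035
5 = 2891·34655 − 2980·33620
5 = −2980·68275 + 5871·34655
5 = 5871·307755 − 26464·68275
So 5 = (5871)·307755 + (-26464)·68275.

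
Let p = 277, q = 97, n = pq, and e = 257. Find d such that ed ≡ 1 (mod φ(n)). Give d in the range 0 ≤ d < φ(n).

φ(n) = (p−1)(q−1) = 276·96 = 26496.
Need d with 257·d ≡ 1 (mod 26496). Apply the extended Euclidean algorithm:
26496 = 103*257 + 25
257 = 10*25 + 7
25 = 3*7 + 4
7 = 1*4 + 3
4 = 1*3 + 1
3 = 3*1 + 0
Back-substitute:
1 = 4 − 3
1 = −7 + 2·4
1 = 2·25 − 7·7
1 = −7·257 + 72·25
1 = 72·26496 − 7423·257
So 257·(-7423) ≡ 1 (mod 26496), hence d ≡ -7423 ≡ 19073 (mod 26496).

19073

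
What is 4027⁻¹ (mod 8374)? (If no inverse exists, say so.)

Apply the Euclidean algorithm to 8374 and 4027:
8374 = 2*4027 + 320
4027 = 12*320 + 187
320 = 1*187 + 133
187 = 1*133 + 54
133 = 2*54 + 25
54 = 2*25 + 4
25 = 6*4 + 1
4 = 4*1 + 0
Since gcd(4027, 8374) = 1, back-substitute to write 1 as a combination:
1 = 25 − 6·4
1 = −6·54 + 13·25
1 = 13·133 − 32·54
1 = −32·187 + 45·133
1 = 45·320 − 77·187
1 = −77·4027 + 969·320
1 = 969·8374 − 2015·4027
So 4027·(-2015) ≡ 1 (mod 8374), and -2015 ≡ 6359 (mod 8374).

6359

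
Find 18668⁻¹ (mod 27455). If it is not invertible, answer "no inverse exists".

3137

Run Euclid on (27455, 18668):
27455 = 1·18668 + 8787
18668 = 2·8787 + 1094
8787 = 8·1094 + 35
1094 = 31·35 + 9
35 = 3·9 + 8
9 = 1·8 + 1
8 = 8·1 + 0
Since gcd(18668, 27455) = 1, back-substitute to write 1 as a combination:
1 = 9 − 8
1 = −35 + 4·9
1 = 4·1094 − 125·35
1 = −125·8787 + 1004·1094
1 = 1004·18668 − 2133·8787
1 = −2133·27455 + 3137·18668
So 18668·3137 ≡ 1 (mod 27455).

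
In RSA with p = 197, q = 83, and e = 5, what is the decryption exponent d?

φ(n) = (p−1)(q−1) = 196·82 = 16072.
Need d with 5·d ≡ 1 (mod 16072). Apply the extended Euclidean algorithm:
16072 = 3214*5 + 2
5 = 2*2 + 1
2 = 2*1 + 0
Back-substitute:
1 = 5 − 2·2
1 = −2·16072 + 6429·5
So 5·6429 ≡ 1 (mod 16072), hence d = 6429.

6429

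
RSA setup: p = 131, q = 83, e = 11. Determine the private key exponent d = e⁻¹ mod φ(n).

φ(n) = (p−1)(q−1) = 130·82 = 10660.
Need d with 11·d ≡ 1 (mod 10660). Apply the extended Euclidean algorithm:
10660 = 969·11 + 1
11 = 11·1 + 0
Back-substitute:
1 = 10660 − 969·11
So 11·(-969) ≡ 1 (mod 10660), hence d ≡ -969 ≡ 9691 (mod 10660).

9691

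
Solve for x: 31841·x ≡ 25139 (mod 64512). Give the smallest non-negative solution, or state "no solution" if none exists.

First find gcd(31841, 64512):
64512 = 2·31841 + 830
31841 = 38·830 + 301
830 = 2·301 + 228
301 = 1·228 + 73
228 = 3·73 + 9
73 = 8·9 + 1
9 = 9·1 + 0
gcd = 1, so a unique solution mod 64512 exists.
Back-substitute for the Bézout coefficients:
1 = 73 − 8·9
1 = −8·228 + 25·73
1 = 25·301 − 33·228
1 = −33·830 + 91·301
1 = 91·31841 − 3491·830
1 = −3491·64512 + 7073·31841
So 31841·(7073) ≡ 1 (mod 64512), giving 31841⁻¹ ≡ 7073.
x ≡ 31841⁻¹·25139 ≡ 7073·25139 ≡ 13075 (mod 64512).

13075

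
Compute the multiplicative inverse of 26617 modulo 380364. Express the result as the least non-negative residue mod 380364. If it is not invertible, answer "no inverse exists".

Run Euclid on (380364, 26617):
380364 = 14*26617 + 7726
26617 = 3*7726 + 3439
7726 = 2*3439 + 848
3439 = 4*848 + 47
848 = 18*47 + 2
47 = 23*2 + 1
2 = 2*1 + 0
gcd = 1, so the inverse exists. Back-substitute:
1 = 47 − 23·2
1 = −23·848 + 415·47
1 = 415·3439 − 1683·848
1 = −1683·7726 + 3781·3439
1 = 3781·26617 − 13026·7726
1 = −13026·380364 + 186145·26617
So 26617·186145 ≡ 1 (mod 380364).

186145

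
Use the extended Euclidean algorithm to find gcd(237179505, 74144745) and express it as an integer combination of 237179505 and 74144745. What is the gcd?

15

Repeated division:
237179505 = 3×74144745 + 14745270
74144745 = 5×14745270 + 418395
14745270 = 35×418395 + 101445
418395 = 4×101445 + 12615
101445 = 8×12615 + 525
12615 = 24×525 + 15
525 = 35×15 + 0
gcd(237179505, 74144745) = 15.
Express as a combination:
15 = 12615 − 24·525
15 = −24·101445 + 193·12615
15 = 193·418395 − 796·101445
15 = −796·14745270 + 28053·418395
15 = 28053·74144745 − 141061·14745270
15 = −141061·237179505 + 451236·74144745
So 15 = (-141061)·237179505 + (451236)·74144745.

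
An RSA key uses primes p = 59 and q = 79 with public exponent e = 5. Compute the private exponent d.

φ(n) = (p−1)(q−1) = 58·78 = 4524.
Need d with 5·d ≡ 1 (mod 4524). Apply the extended Euclidean algorithm:
4524 = 904*5 + 4
5 = 1*4 + 1
4 = 4*1 + 0
Back-substitute:
1 = 5 − 4
1 = −4524 + 905·5
So 5·905 ≡ 1 (mod 4524), hence d = 905.

905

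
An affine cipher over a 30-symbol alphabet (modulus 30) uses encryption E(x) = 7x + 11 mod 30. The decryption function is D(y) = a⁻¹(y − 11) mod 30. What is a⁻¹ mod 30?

Extended Euclidean algorithm:
30 = 4×7 + 2
7 = 3×2 + 1
2 = 2×1 + 0
Since gcd(7, 30) = 1, back-substitute to write 1 as a combination:
1 = 7 − 3·2
1 = −3·30 + 13·7
So 7·13 ≡ 1 (mod 30).

13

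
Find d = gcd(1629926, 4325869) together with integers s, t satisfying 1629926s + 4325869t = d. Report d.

1

Repeated division:
4325869 = 2×1629926 + 1066017
1629926 = 1×1066017 + 563909
1066017 = 1×563909 + 502108
563909 = 1×502108 + 61801
502108 = 8×61801 + 7700
61801 = 8×7700 + 201
7700 = 38×201 + 62
201 = 3×62 + 15
62 = 4×15 + 2
15 = 7×2 + 1
2 = 2×1 + 0
gcd(1629926, 4325869) = 1.
Express as a combination:
1 = 15 − 7·2
1 = −7·62 + 29·15
1 = 29·201 − 94·62
1 = −94·7700 + 3601·201
1 = 3601·61801 − 28902·7700
1 = −28902·502108 + 234817·61801
1 = 234817·563909 − 263719·502108
1 = −263719·1066017 + 498536·563909
1 = 498536·1629926 − 762255·1066017
1 = −762255·4325869 + 2023046·1629926
So 1 = (-762255)·4325869 + (2023046)·1629926.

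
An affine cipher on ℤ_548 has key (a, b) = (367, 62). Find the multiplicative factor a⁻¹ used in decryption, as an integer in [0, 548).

439

gcd(548, 367) by repeated division:
548 = 1·367 + 181
367 = 2·181 + 5
181 = 36·5 + 1
5 = 5·1 + 0
The gcd is 1. Working backward:
1 = 181 − 36·5
1 = −36·367 + 73·181
1 = 73·548 − 109·367
So 367·(-109) ≡ 1 (mod 548), and -109 ≡ 439 (mod 548).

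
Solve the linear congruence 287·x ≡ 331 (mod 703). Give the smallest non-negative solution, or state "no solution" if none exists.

First find gcd(287, 703):
703 = 2*287 + 129
287 = 2*129 + 29
129 = 4*29 + 13
29 = 2*13 + 3
13 = 4*3 + 1
3 = 3*1 + 0
gcd = 1, so a unique solution mod 703 exists.
Back-substitute for the Bézout coefficients:
1 = 13 − 4·3
1 = −4·29 + 9·13
1 = 9·129 − 40·29
1 = −40·287 + 89·129
1 = 89·703 − 218·287
So 287·(-218) ≡ 1 (mod 703), giving 287⁻¹ ≡ 485.
x ≡ 287⁻¹·331 ≡ 485·331 ≡ 251 (mod 703).

251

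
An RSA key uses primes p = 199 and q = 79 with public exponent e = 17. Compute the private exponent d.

φ(n) = (p−1)(q−1) = 198·78 = 15444.
Need d with 17·d ≡ 1 (mod 15444). Apply the extended Euclidean algorithm:
15444 = 908·17 + 8
17 = 2·8 + 1
8 = 8·1 + 0
Back-substitute:
1 = 17 − 2·8
1 = −2·15444 + 1817·17
So 17·1817 ≡ 1 (mod 15444), hence d = 1817.

1817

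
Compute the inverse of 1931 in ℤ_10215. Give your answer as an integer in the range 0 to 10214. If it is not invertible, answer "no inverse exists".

gcd(10215, 1931) by repeated division:
10215 = 5·1931 + 560
1931 = 3·560 + 251
560 = 2·251 + 58
251 = 4·58 + 19
58 = 3·19 + 1
19 = 19·1 + 0
gcd = 1, so the inverse exists. Back-substitute:
1 = 58 − 3·19
1 = −3·251 + 13·58
1 = 13·560 − 29·251
1 = −29·1931 + 100·560
1 = 100·10215 − 529·1931
So 1931·(-529) ≡ 1 (mod 10215), and -529 ≡ 9686 (mod 10215).

9686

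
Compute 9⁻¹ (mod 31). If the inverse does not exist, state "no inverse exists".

7

Run Euclid on (31, 9):
31 = 3·9 + 4
9 = 2·4 + 1
4 = 4·1 + 0
Since gcd(9, 31) = 1, back-substitute to write 1 as a combination:
1 = 9 − 2·4
1 = −2·31 + 7·9
So 9·7 ≡ 1 (mod 31).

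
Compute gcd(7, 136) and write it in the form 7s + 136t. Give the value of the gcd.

Repeated division:
136 = 19*7 + 3
7 = 2*3 + 1
3 = 3*1 + 0
gcd(7, 136) = 1.
Back-substituting:
1 = 7 − 2·3
1 = −2·136 + 39·7
So 1 = (-2)·136 + (39)·7.

1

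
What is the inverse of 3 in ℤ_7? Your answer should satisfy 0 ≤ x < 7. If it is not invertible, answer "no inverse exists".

5

Extended Euclidean algorithm:
7 = 2*3 + 1
3 = 3*1 + 0
gcd = 1, so the inverse exists. Back-substitute:
1 = 7 − 2·3
So 3·(-2) ≡ 1 (mod 7), and -2 ≡ 5 (mod 7).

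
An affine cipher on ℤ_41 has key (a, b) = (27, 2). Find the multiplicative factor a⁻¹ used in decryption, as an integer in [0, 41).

38

gcd(41, 27) by repeated division:
41 = 1×27 + 14
27 = 1×14 + 13
14 = 1×13 + 1
13 = 13×1 + 0
Since gcd(27, 41) = 1, back-substitute to write 1 as a combination:
1 = 14 − 13
1 = −27 + 2·14
1 = 2·41 − 3·27
So 27·(-3) ≡ 1 (mod 41), and -3 ≡ 38 (mod 41).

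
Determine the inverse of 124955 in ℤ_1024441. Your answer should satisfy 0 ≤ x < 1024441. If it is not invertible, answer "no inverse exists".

699855

Run Euclid on (1024441, 124955):
1024441 = 8×124955 + 24801
124955 = 5×24801 + 950
24801 = 26×950 + 101
950 = 9×101 + 41
101 = 2×41 + 19
41 = 2×19 + 3
19 = 6×3 + 1
3 = 3×1 + 0
Since gcd(124955, 1024441) = 1, back-substitute to write 1 as a combination:
1 = 19 − 6·3
1 = −6·41 + 13·19
1 = 13·101 − 32·41
1 = −32·950 + 301·101
1 = 301·24801 − 7858·950
1 = −7858·124955 + 39591·24801
1 = 39591·1024441 − 324586·124955
Thus 124955·(-324586) ≡ 1 (mod 1024441); reducing, -324586 mod 1024441 = 699855.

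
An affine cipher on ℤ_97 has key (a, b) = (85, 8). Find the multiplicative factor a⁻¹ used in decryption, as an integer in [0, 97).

8

Apply the Euclidean algorithm to 97 and 85:
97 = 1*85 + 12
85 = 7*12 + 1
12 = 12*1 + 0
gcd = 1, so the inverse exists. Back-substitute:
1 = 85 − 7·12
1 = −7·97 + 8·85
So 85·8 ≡ 1 (mod 97).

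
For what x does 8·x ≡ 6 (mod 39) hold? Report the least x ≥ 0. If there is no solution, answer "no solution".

30

First find gcd(8, 39):
39 = 4·8 + 7
8 = 1·7 + 1
7 = 7·1 + 0
gcd = 1, so a unique solution mod 39 exists.
Back-substitute for the Bézout coefficients:
1 = 8 − 7
1 = −39 + 5·8
So 8·(5) ≡ 1 (mod 39), giving 8⁻¹ ≡ 5.
x ≡ 8⁻¹·6 ≡ 5·6 ≡ 30 (mod 39).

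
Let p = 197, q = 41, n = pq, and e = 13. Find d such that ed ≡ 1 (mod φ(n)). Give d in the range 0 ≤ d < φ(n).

φ(n) = (p−1)(q−1) = 196·40 = 7840.
Need d with 13·d ≡ 1 (mod 7840). Apply the extended Euclidean algorithm:
7840 = 603·13 + 1
13 = 13·1 + 0
Back-substitute:
1 = 7840 − 603·13
So 13·(-603) ≡ 1 (mod 7840), hence d ≡ -603 ≡ 7237 (mod 7840).

7237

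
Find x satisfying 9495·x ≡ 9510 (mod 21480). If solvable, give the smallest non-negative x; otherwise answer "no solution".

786

First find gcd(9495, 21480):
21480 = 2*9495 + 2490
9495 = 3*2490 + 2025
2490 = 1*2025 + 465
2025 = 4*465 + 165
465 = 2*165 + 135
165 = 1*135 + 30
135 = 4*30 + 15
30 = 2*15 + 0
gcd = 15 and 15 | 9510, so solutions exist. Divide through by 15: 633x ≡ 634 (mod 1432).
Now find 633⁻¹ mod 1432:
1432 = 2·633 + 166
633 = 3·166 + 135
166 = 1·135 + 31
135 = 4·31 + 11
31 = 2·11 + 9
11 = 1·9 + 2
9 = 4·2 + 1
2 = 2·1 + 0
Back-substitute:
1 = 9 − 4·2
1 = −4·11 + 5·9
1 = 5·31 − 14·11
1 = −14·135 + 61·31
1 = 61·166 − 75·135
1 = −75·633 + 286·166
1 = 286·1432 − 647·633
So 633·(-647) ≡ 1 (mod 1432), i.e. 633⁻¹ ≡ 785.
Then x ≡ 785·634 ≡ 786 (mod 1432); the smallest non-negative solution is x = 786.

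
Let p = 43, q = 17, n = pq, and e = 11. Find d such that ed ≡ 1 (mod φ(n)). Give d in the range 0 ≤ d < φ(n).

611

φ(n) = (p−1)(q−1) = 42·16 = 672.
Need d with 11·d ≡ 1 (mod 672). Apply the extended Euclidean algorithm:
672 = 61*11 + 1
11 = 11*1 + 0
Back-substitute:
1 = 672 − 61·11
So 11·(-61) ≡ 1 (mod 672), hence d ≡ -61 ≡ 611 (mod 672).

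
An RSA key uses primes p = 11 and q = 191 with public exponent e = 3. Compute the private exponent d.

1267

φ(n) = (p−1)(q−1) = 10·190 = 1900.
Need d with 3·d ≡ 1 (mod 1900). Apply the extended Euclidean algorithm:
1900 = 633·3 + 1
3 = 3·1 + 0
Back-substitute:
1 = 1900 − 633·3
So 3·(-633) ≡ 1 (mod 1900), hence d ≡ -633 ≡ 1267 (mod 1900).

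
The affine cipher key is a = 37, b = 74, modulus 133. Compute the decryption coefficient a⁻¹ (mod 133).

Apply the Euclidean algorithm to 133 and 37:
133 = 3*37 + 22
37 = 1*22 + 15
22 = 1*15 + 7
15 = 2*7 + 1
7 = 7*1 + 0
gcd = 1, so the inverse exists. Back-substitute:
1 = 15 − 2·7
1 = −2·22 + 3·15
1 = 3·37 − 5·22
1 = −5·133 + 18·37
So 37·18 ≡ 1 (mod 133).

18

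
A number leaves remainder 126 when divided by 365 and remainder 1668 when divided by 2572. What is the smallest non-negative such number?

320596

Write x = 126 + 365·k. Then 365·k ≡ 1668 − 126 ≡ 1542 (mod 2572).
Need 365⁻¹ mod 2572. Extended Euclid on (2572, 365):
2572 = 7*365 + 17
365 = 21*17 + 8
17 = 2*8 + 1
8 = 8*1 + 0
Back-substitute:
1 = 17 − 2·8
1 = −2·365 + 43·17
1 = 43·2572 − 303·365
365⁻¹ ≡ 2269 (mod 2572), so k ≡ 2269·1542 ≡ 878 (mod 2572).
x = 126 + 365·878 = 320596.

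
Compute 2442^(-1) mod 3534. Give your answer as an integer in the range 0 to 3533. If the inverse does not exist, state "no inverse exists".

no inverse exists

Compute gcd(2442, 3534):
3534 = 1·2442 + 1092
2442 = 2·1092 + 258
1092 = 4·258 + 60
258 = 4·60 + 18
60 = 3·18 + 6
18 = 3·6 + 0
Since gcd = 6 > 1, 2442 is not a unit mod 3534.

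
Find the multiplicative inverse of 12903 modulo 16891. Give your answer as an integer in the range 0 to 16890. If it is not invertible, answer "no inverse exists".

15362

Extended Euclidean algorithm:
16891 = 1·12903 + 3988
12903 = 3·3988 + 939
3988 = 4·939 + 232
939 = 4·232 + 11
232 = 21·11 + 1
11 = 11·1 + 0
gcd = 1, so the inverse exists. Back-substitute:
1 = 232 − 21·11
1 = −21·939 + 85·232
1 = 85·3988 − 361·939
1 = −361·12903 + 1168·3988
1 = 1168·16891 − 1529·12903
So 12903·(-1529) ≡ 1 (mod 16891), and -1529 ≡ 15362 (mod 16891).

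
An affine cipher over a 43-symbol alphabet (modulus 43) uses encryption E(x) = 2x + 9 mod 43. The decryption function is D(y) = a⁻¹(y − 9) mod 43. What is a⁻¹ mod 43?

22

Run Euclid on (43, 2):
43 = 21·2 + 1
2 = 2·1 + 0
gcd = 1, so the inverse exists. Back-substitute:
1 = 43 − 21·2
Hence 2⁻¹ ≡ -21 ≡ 22 (mod 43).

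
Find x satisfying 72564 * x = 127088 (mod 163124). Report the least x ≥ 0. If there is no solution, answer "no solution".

10972

First find gcd(72564, 163124):
163124 = 2·72564 + 17996
72564 = 4·17996 + 580
17996 = 31·580 + 16
580 = 36·16 + 4
16 = 4·4 + 0
gcd = 4 and 4 | 127088, so solutions exist. Divide through by 4: 18141x ≡ 31772 (mod 40781).
Now find 18141⁻¹ mod 40781:
40781 = 2×18141 + 4499
18141 = 4×4499 + 145
4499 = 31×145 + 4
145 = 36×4 + 1
4 = 4×1 + 0
Back-substitute:
1 = 145 − 36·4
1 = −36·4499 + 1117·145
1 = 1117·18141 − 4504·4499
1 = −4504·40781 + 10125·18141
So 18141⁻¹ ≡ 10125 (mod 40781).
Then x ≡ 10125·31772 ≡ 10972 (mod 40781); the smallest non-negative solution is x = 10972.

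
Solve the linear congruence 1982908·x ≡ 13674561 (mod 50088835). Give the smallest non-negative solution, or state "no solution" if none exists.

First find gcd(1982908, 50088835):
50088835 = 25×1982908 + 516135
1982908 = 3×516135 + 434503
516135 = 1×434503 + 81632
434503 = 5×81632 + 26343
81632 = 3×26343 + 2603
26343 = 10×2603 + 313
2603 = 8×313 + 99
313 = 3×99 + 16
99 = 6×16 + 3
16 = 5×3 + 1
3 = 3×1 + 0
gcd = 1, so a unique solution mod 50088835 exists.
Back-substitute for the Bézout coefficients:
1 = 16 − 5·3
1 = −5·99 + 31·16
1 = 31·313 − 98·99
1 = −98·2603 + 815·313
1 = 815·26343 − 8248·2603
1 = −8248·81632 + 25559·26343
1 = 25559·434503 − 136043·81632
1 = −136043·516135 + 161602·434503
1 = 161602·1982908 − 620849·516135
1 = −620849·50088835 + 15682827·1982908
So 1982908·(15682827) ≡ 1 (mod 50088835), giving 1982908⁻¹ ≡ 15682827.
x ≡ 1982908⁻¹·13674561 ≡ 15682827·13674561 ≡ 26700767 (mod 50088835).

26700767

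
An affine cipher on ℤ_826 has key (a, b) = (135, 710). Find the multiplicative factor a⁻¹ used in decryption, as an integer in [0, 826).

361

Extended Euclidean algorithm:
826 = 6×135 + 16
135 = 8×16 + 7
16 = 2×7 + 2
7 = 3×2 + 1
2 = 2×1 + 0
Since gcd(135, 826) = 1, back-substitute to write 1 as a combination:
1 = 7 − 3·2
1 = −3·16 + 7·7
1 = 7·135 − 59·16
1 = −59·826 + 361·135
So 135·361 ≡ 1 (mod 826).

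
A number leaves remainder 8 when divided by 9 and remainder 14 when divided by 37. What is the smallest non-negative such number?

125

Write x = 8 + 9·k. Then 9·k ≡ 14 − 8 ≡ 6 (mod 37).
Need 9⁻¹ mod 37. Extended Euclid on (37, 9):
37 = 4×9 + 1
9 = 9×1 + 0
Back-substitute:
1 = 37 − 4·9
9⁻¹ ≡ 33 (mod 37), so k ≡ 33·6 ≡ 13 (mod 37).
x = 8 + 9·13 = 125.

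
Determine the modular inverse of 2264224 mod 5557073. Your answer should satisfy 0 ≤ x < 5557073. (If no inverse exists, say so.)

gcd(5557073, 2264224) by repeated division:
5557073 = 2*2264224 + 1028625
2264224 = 2*1028625 + 206974
1028625 = 4*206974 + 200729
206974 = 1*200729 + 6245
200729 = 32*6245 + 889
6245 = 7*889 + 22
889 = 40*22 + 9
22 = 2*9 + 4
9 = 2*4 + 1
4 = 4*1 + 0
gcd = 1, so the inverse exists. Back-substitute:
1 = 9 − 2·4
1 = −2·22 + 5·9
1 = 5·889 − 202·22
1 = −202·6245 + 1419·889
1 = 1419·200729 − 45610·6245
1 = −45610·206974 + 47029·200729
1 = 47029·1028625 − 233726·206974
1 = −233726·2264224 + 514481·1028625
1 = 514481·5557073 − 1262688·2264224
Thus 2264224·(-1262688) ≡ 1 (mod 5557073); reducing, -1262688 mod 5557073 = 4294385.

4294385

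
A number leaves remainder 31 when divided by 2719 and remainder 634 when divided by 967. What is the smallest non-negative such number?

Write x = 31 + 2719·k. Then 2719·k ≡ 634 − 31 ≡ 603 (mod 967).
Need 2719⁻¹ mod 967. Extended Euclid on (967, 785):
967 = 1*785 + 182
785 = 4*182 + 57
182 = 3*57 + 11
57 = 5*11 + 2
11 = 5*2 + 1
2 = 2*1 + 0
Back-substitute:
1 = 11 − 5·2
1 = −5·57 + 26·11
1 = 26·182 − 83·57
1 = −83·785 + 358·182
1 = 358·967 − 441·785
2719⁻¹ ≡ 526 (mod 967), so k ≡ 526·603 ≡ 2 (mod 967).
x = 31 + 2719·2 = 5469.

5469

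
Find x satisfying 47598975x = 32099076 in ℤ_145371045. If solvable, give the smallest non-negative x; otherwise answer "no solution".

no solution

gcd(47598975, 145371045):
145371045 = 3·47598975 + 2574120
47598975 = 18·2574120 + 1264815
2574120 = 2·1264815 + 44490
1264815 = 28·44490 + 19095
44490 = 2·19095 + 6300
19095 = 3·6300 + 195
6300 = 32·195 + 60
195 = 3·60 + 15
60 = 4·15 + 0
gcd = 15, but 15 ∤ 32099076, so the congruence has no solution.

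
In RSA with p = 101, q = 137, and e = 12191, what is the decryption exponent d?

φ(n) = (p−1)(q−1) = 100·136 = 13600.
Need d with 12191·d ≡ 1 (mod 13600). Apply the extended Euclidean algorithm:
13600 = 1·12191 + 1409
12191 = 8·1409 + 919
1409 = 1·919 + 490
919 = 1·490 + 429
490 = 1·429 + 61
429 = 7·61 + 2
61 = 30·2 + 1
2 = 2·1 + 0
Back-substitute:
1 = 61 − 30·2
1 = −30·429 + 211·61
1 = 211·490 − 241·429
1 = −241·919 + 452·490
1 = 452·1409 − 693·919
1 = −693·12191 + 5996·1409
1 = 5996·13600 − 6689·12191
So 12191·(-6689) ≡ 1 (mod 13600), hence d ≡ -6689 ≡ 6911 (mod 13600).

6911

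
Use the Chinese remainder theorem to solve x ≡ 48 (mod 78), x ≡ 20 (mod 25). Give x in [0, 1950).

Write x = 48 + 78·k. Then 78·k ≡ 20 − 48 ≡ 22 (mod 25).
Need 78⁻¹ mod 25. Extended Euclid on (25, 3):
25 = 8·3 + 1
3 = 3·1 + 0
Back-substitute:
1 = 25 − 8·3
78⁻¹ ≡ 17 (mod 25), so k ≡ 17·22 ≡ 24 (mod 25).
x = 48 + 78·24 = 1920.

1920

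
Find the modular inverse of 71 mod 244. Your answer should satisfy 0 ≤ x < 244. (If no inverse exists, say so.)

55

Run Euclid on (244, 71):
244 = 3·71 + 31
71 = 2·31 + 9
31 = 3·9 + 4
9 = 2·4 + 1
4 = 4·1 + 0
Since gcd(71, 244) = 1, back-substitute to write 1 as a combination:
1 = 9 − 2·4
1 = −2·31 + 7·9
1 = 7·71 − 16·31
1 = −16·244 + 55·71
So 71·55 ≡ 1 (mod 244).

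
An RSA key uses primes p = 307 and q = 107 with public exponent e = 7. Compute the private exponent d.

18535

φ(n) = (p−1)(q−1) = 306·106 = 32436.
Need d with 7·d ≡ 1 (mod 32436). Apply the extended Euclidean algorithm:
32436 = 4633*7 + 5
7 = 1*5 + 2
5 = 2*2 + 1
2 = 2*1 + 0
Back-substitute:
1 = 5 − 2·2
1 = −2·7 + 3·5
1 = 3·32436 − 13901·7
So 7·(-13901) ≡ 1 (mod 32436), hence d ≡ -13901 ≡ 18535 (mod 32436).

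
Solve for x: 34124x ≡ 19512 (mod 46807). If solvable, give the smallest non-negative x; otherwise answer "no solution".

44569

First find gcd(34124, 46807):
46807 = 1×34124 + 12683
34124 = 2×12683 + 8758
12683 = 1×8758 + 3925
8758 = 2×3925 + 908
3925 = 4×908 + 293
908 = 3×293 + 29
293 = 10×29 + 3
29 = 9×3 + 2
3 = 1×2 + 1
2 = 2×1 + 0
gcd = 1, so a unique solution mod 46807 exists.
Back-substitute for the Bézout coefficients:
1 = 3 − 2
1 = −29 + 10·3
1 = 10·293 − 101·29
1 = −101·908 + 313·293
1 = 313·3925 − 1353·908
1 = −1353·8758 + 3019·3925
1 = 3019·12683 − 4372·8758
1 = −4372·34124 + 11763·12683
1 = 11763·46807 − 16135·34124
So 34124·(-16135) ≡ 1 (mod 46807), giving 34124⁻¹ ≡ 30672.
x ≡ 34124⁻¹·19512 ≡ 30672·19512 ≡ 44569 (mod 46807).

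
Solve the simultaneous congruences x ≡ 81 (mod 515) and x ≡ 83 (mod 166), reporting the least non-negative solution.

45401

Write x = 81 + 515·k. Then 515·k ≡ 83 − 81 ≡ 2 (mod 166).
Need 515⁻¹ mod 166. Extended Euclid on (166, 17):
166 = 9·17 + 13
17 = 1·13 + 4
13 = 3·4 + 1
4 = 4·1 + 0
Back-substitute:
1 = 13 − 3·4
1 = −3·17 + 4·13
1 = 4·166 − 39·17
515⁻¹ ≡ 127 (mod 166), so k ≡ 127·2 ≡ 88 (mod 166).
x = 81 + 515·88 = 45401.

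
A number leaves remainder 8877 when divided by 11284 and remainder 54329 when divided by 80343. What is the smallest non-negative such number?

327211025

Write x = 8877 + 11284·k. Then 11284·k ≡ 54329 − 8877 ≡ 45452 (mod 80343).
Need 11284⁻¹ mod 80343. Extended Euclid on (80343, 11284):
80343 = 7×11284 + 1355
11284 = 8×1355 + 444
1355 = 3×444 + 23
444 = 19×23 + 7
23 = 3×7 + 2
7 = 3×2 + 1
2 = 2×1 + 0
Back-substitute:
1 = 7 − 3·2
1 = −3·23 + 10·7
1 = 10·444 − 193·23
1 = −193·1355 + 589·444
1 = 589·11284 − 4905·1355
1 = −4905·80343 + 34924·11284
11284⁻¹ ≡ 34924 (mod 80343), so k ≡ 34924·45452 ≡ 28997 (mod 80343).
x = 8877 + 11284·28997 = 327211025.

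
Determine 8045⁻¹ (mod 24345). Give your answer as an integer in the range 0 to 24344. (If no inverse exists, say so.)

no inverse exists

Euclidean algorithm on 24345, 8045:
24345 = 3×8045 + 210
8045 = 38×210 + 65
210 = 3×65 + 15
65 = 4×15 + 5
15 = 3×5 + 0
The gcd is 5, not 1, hence no inverse exists.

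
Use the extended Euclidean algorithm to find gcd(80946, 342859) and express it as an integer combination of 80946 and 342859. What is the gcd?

Repeated division:
342859 = 4×80946 + 19075
80946 = 4×19075 + 4646
19075 = 4×4646 + 491
4646 = 9×491 + 227
491 = 2×227 + 37
227 = 6×37 + 5
37 = 7×5 + 2
5 = 2×2 + 1
2 = 2×1 + 0
gcd(80946, 342859) = 1.
Working backward:
1 = 5 − 2·2
1 = −2·37 + 15·5
1 = 15·227 − 92·37
1 = −92·491 + 199·227
1 = 199·4646 − 1883·491
1 = −1883·19075 + 7731·4646
1 = 7731·80946 − 32807·19075
1 = −32807·342859 + 138959·80946
So 1 = (-32807)·342859 + (138959)·80946.

1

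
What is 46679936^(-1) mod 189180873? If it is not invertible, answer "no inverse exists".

4790153

gcd(189180873, 46679936) by repeated division:
189180873 = 4·46679936 + 2461129
46679936 = 18·2461129 + 2379614
2461129 = 1·2379614 + 81515
2379614 = 29·81515 + 15679
81515 = 5·15679 + 3120
15679 = 5·3120 + 79
3120 = 39·79 + 39
79 = 2·39 + 1
39 = 39·1 + 0
The gcd is 1. Working backward:
1 = 79 − 2·39
1 = −2·3120 + 79·79
1 = 79·15679 − 397·3120
1 = −397·81515 + 2064·15679
1 = 2064·2379614 − 60253·81515
1 = −60253·2461129 + 62317·2379614
1 = 62317·46679936 − 1181959·2461129
1 = −1181959·189180873 + 4790153·46679936
So 46679936·4790153 ≡ 1 (mod 189180873).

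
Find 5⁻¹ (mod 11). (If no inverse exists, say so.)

Run Euclid on (11, 5):
11 = 2*5 + 1
5 = 5*1 + 0
The gcd is 1. Working backward:
1 = 11 − 2·5
Thus 5·(-2) ≡ 1 (mod 11); reducing, -2 mod 11 = 9.

9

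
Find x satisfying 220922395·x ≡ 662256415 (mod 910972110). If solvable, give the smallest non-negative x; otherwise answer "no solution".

First find gcd(220922395, 910972110):
910972110 = 4*220922395 + 27282530
220922395 = 8*27282530 + 2662155
27282530 = 10*2662155 + 660980
2662155 = 4*660980 + 18235
660980 = 36*18235 + 4520
18235 = 4*4520 + 155
4520 = 29*155 + 25
155 = 6*25 + 5
25 = 5*5 + 0
gcd = 5 and 5 | 662256415, so solutions exist. Divide through by 5: 44184479x ≡ 132451283 (mod 182194422).
Now find 44184479⁻¹ mod 182194422:
182194422 = 4*44184479 + 5456506
44184479 = 8*5456506 + 532431
5456506 = 10*532431 + 132196
532431 = 4*132196 + 3647
132196 = 36*3647 + 904
3647 = 4*904 + 31
904 = 29*31 + 5
31 = 6*5 + 1
5 = 5*1 + 0
Back-substitute:
1 = 31 − 6·5
1 = −6·904 + 175·31
1 = 175·3647 − 706·904
1 = −706·132196 + 25591·3647
1 = 25591·532431 − 103070·132196
1 = −103070·5456506 + 1056291·532431
1 = 1056291·44184479 − 8553398·5456506
1 = −8553398·182194422 + 35269883·44184479
So 44184479⁻¹ ≡ 35269883 (mod 182194422).
Then x ≡ 35269883·132451283 ≡ 117261493 (mod 182194422); the smallest non-negative solution is x = 117261493.

117261493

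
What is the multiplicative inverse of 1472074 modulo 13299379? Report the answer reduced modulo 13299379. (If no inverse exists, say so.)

Run Euclid on (13299379, 1472074):
13299379 = 9×1472074 + 50713
1472074 = 29×50713 + 1397
50713 = 36×1397 + 421
1397 = 3×421 + 134
421 = 3×134 + 19
134 = 7×19 + 1
19 = 19×1 + 0
Since gcd(1472074, 13299379) = 1, back-substitute to write 1 as a combination:
1 = 134 − 7·19
1 = −7·421 + 22·134
1 = 22·1397 − 73·421
1 = −73·50713 + 2650·1397
1 = 2650·1472074 − 76923·50713
1 = −76923·13299379 + 694957·1472074
So 1472074·694957 ≡ 1 (mod 13299379).

694957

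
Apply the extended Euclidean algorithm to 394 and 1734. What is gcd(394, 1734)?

Repeated division:
1734 = 4*394 + 158
394 = 2*158 + 78
158 = 2*78 + 2
78 = 39*2 + 0
gcd(394, 1734) = 2.
Back-substituting:
2 = 158 − 2·78
2 = −2·394 + 5·158
2 = 5·1734 − 22·394
So 2 = (5)·1734 + (-22)·394.

2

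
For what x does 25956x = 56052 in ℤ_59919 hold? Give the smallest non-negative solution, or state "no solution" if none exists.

First find gcd(25956, 59919):
59919 = 2*25956 + 8007
25956 = 3*8007 + 1935
8007 = 4*1935 + 267
1935 = 7*267 + 66
267 = 4*66 + 3
66 = 22*3 + 0
gcd = 3 and 3 | 56052, so solutions exist. Divide through by 3: 8652x ≡ 18684 (mod 19973).
Now find 8652⁻¹ mod 19973:
19973 = 2*8652 + 2669
8652 = 3*2669 + 645
2669 = 4*645 + 89
645 = 7*89 + 22
89 = 4*22 + 1
22 = 22*1 + 0
Back-substitute:
1 = 89 − 4·22
1 = −4·645 + 29·89
1 = 29·2669 − 120·645
1 = −120·8652 + 389·2669
1 = 389·19973 − 898·8652
So 8652·(-898) ≡ 1 (mod 19973), i.e. 8652⁻¹ ≡ 19075.
Then x ≡ 19075·18684 ≡ 19061 (mod 19973); the smallest non-negative solution is x = 19061.

19061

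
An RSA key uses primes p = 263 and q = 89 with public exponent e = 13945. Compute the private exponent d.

21897

φ(n) = (p−1)(q−1) = 262·88 = 23056.
Need d with 13945·d ≡ 1 (mod 23056). Apply the extended Euclidean algorithm:
23056 = 1*13945 + 9111
13945 = 1*9111 + 4834
9111 = 1*4834 + 4277
4834 = 1*4277 + 557
4277 = 7*557 + 378
557 = 1*378 + 179
378 = 2*179 + 20
179 = 8*20 + 19
20 = 1*19 + 1
19 = 19*1 + 0
Back-substitute:
1 = 20 − 19
1 = −179 + 9·20
1 = 9·378 − 19·179
1 = −19·557 + 28·378
1 = 28·4277 − 215·557
1 = −215·4834 + 243·4277
1 = 243·9111 − 458·4834
1 = −458·13945 + 701·9111
1 = 701·23056 − 1159·13945
So 13945·(-1159) ≡ 1 (mod 23056), hence d ≡ -1159 ≡ 21897 (mod 23056).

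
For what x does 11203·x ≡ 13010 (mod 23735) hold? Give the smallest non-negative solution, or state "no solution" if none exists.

20215

First find gcd(11203, 23735):
23735 = 2*11203 + 1329
11203 = 8*1329 + 571
1329 = 2*571 + 187
571 = 3*187 + 10
187 = 18*10 + 7
10 = 1*7 + 3
7 = 2*3 + 1
3 = 3*1 + 0
gcd = 1, so a unique solution mod 23735 exists.
Back-substitute for the Bézout coefficients:
1 = 7 − 2·3
1 = −2·10 + 3·7
1 = 3·187 − 56·10
1 = −56·571 + 171·187
1 = 171·1329 − 398·571
1 = −398·11203 + 3355·1329
1 = 3355·23735 − 7108·11203
So 11203·(-7108) ≡ 1 (mod 23735), giving 11203⁻¹ ≡ 16627.
x ≡ 11203⁻¹·13010 ≡ 16627·13010 ≡ 20215 (mod 23735).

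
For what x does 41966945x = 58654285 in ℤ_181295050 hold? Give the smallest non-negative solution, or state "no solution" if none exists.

15302573

First find gcd(41966945, 181295050):
181295050 = 4·41966945 + 13427270
41966945 = 3·13427270 + 1685135
13427270 = 7·1685135 + 1631325
1685135 = 1·1631325 + 53810
1631325 = 30·53810 + 17025
53810 = 3·17025 + 2735
17025 = 6·2735 + 615
2735 = 4·615 + 275
615 = 2·275 + 65
275 = 4·65 + 15
65 = 4·15 + 5
15 = 3·5 + 0
gcd = 5 and 5 | 58654285, so solutions exist. Divide through by 5: 8393389x ≡ 11730857 (mod 36259010).
Now find 8393389⁻¹ mod 36259010:
36259010 = 4×8393389 + 2685454
8393389 = 3×2685454 + 337027
2685454 = 7×337027 + 326265
337027 = 1×326265 + 10762
326265 = 30×10762 + 3405
10762 = 3×3405 + 547
3405 = 6×547 + 123
547 = 4×123 + 55
123 = 2×55 + 13
55 = 4×13 + 3
13 = 4×3 + 1
3 = 3×1 + 0
Back-substitute:
1 = 13 − 4·3
1 = −4·55 + 17·13
1 = 17·123 − 38·55
1 = −38·547 + 169·123
1 = 169·3405 − 1052·547
1 = −1052·10762 + 3325·3405
1 = 3325·326265 − 100802·10762
1 = −100802·337027 + 104127·326265
1 = 104127·2685454 − 829691·337027
1 = −829691·8393389 + 2593200·2685454
1 = 2593200·36259010 − 11202491·8393389
So 8393389·(-11202491) ≡ 1 (mod 36259010), i.e. 8393389⁻¹ ≡ 25056519.
Then x ≡ 25056519·11730857 ≡ 15302573 (mod 36259010); the smallest non-negative solution is x = 15302573.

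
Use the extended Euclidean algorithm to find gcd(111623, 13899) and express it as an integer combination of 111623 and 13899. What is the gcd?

1

Euclidean algorithm:
111623 = 8*13899 + 431
13899 = 32*431 + 107
431 = 4*107 + 3
107 = 35*3 + 2
3 = 1*2 + 1
2 = 2*1 + 0
gcd(111623, 13899) = 1.
Express as a combination:
1 = 3 − 2
1 = −107 + 36·3
1 = 36·431 − 145·107
1 = −145·13899 + 4676·431
1 = 4676·111623 − 37553·13899
So 1 = (4676)·111623 + (-37553)·13899.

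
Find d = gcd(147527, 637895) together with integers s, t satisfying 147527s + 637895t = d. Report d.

Euclidean algorithm:
637895 = 4×147527 + 47787
147527 = 3×47787 + 4166
47787 = 11×4166 + 1961
4166 = 2×1961 + 244
1961 = 8×244 + 9
244 = 27×9 + 1
9 = 9×1 + 0
gcd(147527, 637895) = 1.
Working backward:
1 = 244 − 27·9
1 = −27·1961 + 217·244
1 = 217·4166 − 461·1961
1 = −461·47787 + 5288·4166
1 = 5288·147527 − 16325·47787
1 = −16325·637895 + 70588·147527
So 1 = (-16325)·637895 + (70588)·147527.

1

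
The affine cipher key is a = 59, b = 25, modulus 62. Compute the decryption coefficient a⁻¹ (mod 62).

41

Extended Euclidean algorithm:
62 = 1·59 + 3
59 = 19·3 + 2
3 = 1·2 + 1
2 = 2·1 + 0
Since gcd(59, 62) = 1, back-substitute to write 1 as a combination:
1 = 3 − 2
1 = −59 + 20·3
1 = 20·62 − 21·59
Thus 59·(-21) ≡ 1 (mod 62); reducing, -21 mod 62 = 41.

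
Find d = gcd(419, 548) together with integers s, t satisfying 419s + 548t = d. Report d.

Apply Euclid's algorithm to 548 and 419:
548 = 1*419 + 129
419 = 3*129 + 32
129 = 4*32 + 1
32 = 32*1 + 0
gcd(419, 548) = 1.
Back-substituting:
1 = 129 − 4·32
1 = −4·419 + 13·129
1 = 13·548 − 17·419
So 1 = (13)·548 + (-17)·419.

1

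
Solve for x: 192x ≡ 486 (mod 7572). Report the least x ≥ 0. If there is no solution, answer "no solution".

no solution

gcd(192, 7572):
7572 = 39×192 + 84
192 = 2×84 + 24
84 = 3×24 + 12
24 = 2×12 + 0
gcd = 12, but 12 ∤ 486, so the congruence has no solution.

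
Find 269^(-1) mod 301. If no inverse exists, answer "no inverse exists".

Extended Euclidean algorithm:
301 = 1*269 + 32
269 = 8*32 + 13
32 = 2*13 + 6
13 = 2*6 + 1
6 = 6*1 + 0
gcd = 1, so the inverse exists. Back-substitute:
1 = 13 − 2·6
1 = −2·32 + 5·13
1 = 5·269 − 42·32
1 = −42·301 + 47·269
So 269·47 ≡ 1 (mod 301).

47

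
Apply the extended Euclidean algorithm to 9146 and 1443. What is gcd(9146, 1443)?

Apply Euclid's algorithm to 9146 and 1443:
9146 = 6*1443 + 488
1443 = 2*488 + 467
488 = 1*467 + 21
467 = 22*21 + 5
21 = 4*5 + 1
5 = 5*1 + 0
gcd(9146, 1443) = 1.
Express as a combination:
1 = 21 − 4·5
1 = −4·467 + 89·21
1 = 89·488 − 93·467
1 = −93·1443 + 275·488
1 = 275·9146 − 1743·1443
So 1 = (275)·9146 + (-1743)·1443.

1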